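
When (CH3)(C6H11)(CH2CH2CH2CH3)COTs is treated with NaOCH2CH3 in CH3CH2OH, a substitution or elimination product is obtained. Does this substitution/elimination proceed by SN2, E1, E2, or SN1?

Conditions: a strong base with a tertiary substrate bearing a β-hydrogen.
These conditions are the textbook signature of the E2 pathway.
A strong (often hindered) base removes a β-H in concert with loss of the leaving group — bimolecular elimination.

E2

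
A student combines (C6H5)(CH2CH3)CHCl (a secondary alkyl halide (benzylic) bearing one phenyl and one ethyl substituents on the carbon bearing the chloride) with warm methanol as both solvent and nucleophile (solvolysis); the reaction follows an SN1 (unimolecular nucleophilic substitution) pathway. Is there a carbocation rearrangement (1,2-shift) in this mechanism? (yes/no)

The first-formed carbocation is secondary.
No single 1,2-shift to an adjacent carbon would produce a more-substituted cation than the one already present, so no rearrangement occurs.

no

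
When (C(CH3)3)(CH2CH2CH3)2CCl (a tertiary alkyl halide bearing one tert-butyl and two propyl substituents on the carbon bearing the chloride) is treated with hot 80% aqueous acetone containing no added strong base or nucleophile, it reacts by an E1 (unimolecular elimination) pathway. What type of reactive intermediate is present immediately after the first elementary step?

Step 1: Unassisted departure of Cl⁻ (taking the C–Cl bonding pair) generates a tertiary carbocation.
After step 1 the species present is a tertiary carbocation.

tertiary carbocation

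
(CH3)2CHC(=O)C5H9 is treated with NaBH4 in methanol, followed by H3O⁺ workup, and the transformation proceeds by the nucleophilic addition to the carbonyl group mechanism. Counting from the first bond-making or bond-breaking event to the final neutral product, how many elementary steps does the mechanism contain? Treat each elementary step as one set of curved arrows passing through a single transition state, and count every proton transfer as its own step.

Step 1: Nucleophilic addition: H⁻ (delivered from BH4⁻) adds to the carbonyl carbon, pushing the π(C=O) electron pair onto oxygen and giving a tetrahedral alkoxide.
Step 2: Protonation of the alkoxide by H3O⁺ workup furnishes an alcohol.
Total: 2 elementary steps.

2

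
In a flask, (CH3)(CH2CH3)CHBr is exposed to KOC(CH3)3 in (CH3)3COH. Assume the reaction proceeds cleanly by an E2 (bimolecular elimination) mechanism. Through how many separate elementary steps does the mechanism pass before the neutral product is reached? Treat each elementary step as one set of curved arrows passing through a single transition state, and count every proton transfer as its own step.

1

Step 1: In one step, (CH3)3CO⁻ pulls off a β-proton, the C–Br bond cleaves, and a C=C double bond forms between the α- and β-carbons (E2, anti elimination).
Total: 1 elementary step.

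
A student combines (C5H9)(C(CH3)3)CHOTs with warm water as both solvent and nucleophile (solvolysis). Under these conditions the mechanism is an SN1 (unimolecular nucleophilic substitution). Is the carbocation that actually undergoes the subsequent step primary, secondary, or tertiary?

Step 1: Ionisation: the C–O σ-bond cleaves heterolytically; both bonding electrons depart with TsO⁻, leaving a secondary carbocation at the α-carbon.
Step 2: A 1,2-hydride shift from the adjacent cyclopentyl carbon moves the positive charge from the secondary centre to an adjacent carbon, generating a more stable tertiary carbocation.
The cation rearranges from secondary to tertiary via a 1,2-hydride shift from the adjacent cyclopentyl carbon; the tertiary cation is what reacts next.

tertiary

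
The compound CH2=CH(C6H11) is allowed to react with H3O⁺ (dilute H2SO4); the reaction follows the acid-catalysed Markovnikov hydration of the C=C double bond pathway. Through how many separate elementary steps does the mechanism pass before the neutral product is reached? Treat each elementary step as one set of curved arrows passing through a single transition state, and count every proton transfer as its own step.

4

Step 1: Protonation of the alkene by H3O⁺: the π bond acts as the nucleophile and picks up H⁺, giving the more stable (Markovnikov) secondary carbocation. H2O is released.
Step 2: A hydride (H with its bonding pair) migrates from the adjacent cyclohexyl carbon to the cationic centre — a 1,2-hydride shift — upgrading the secondary cation to a tertiary one.
Step 3: A lone pair on the oxygen of H2O attacks the carbocation, forming a C–O bond and an oxonium ion (a protonated alcohol).
Step 4: Proton transfer from the O–H of the oxonium ion to H2O completes the catalytic cycle and yields the alcohol.
Total: 4 elementary steps.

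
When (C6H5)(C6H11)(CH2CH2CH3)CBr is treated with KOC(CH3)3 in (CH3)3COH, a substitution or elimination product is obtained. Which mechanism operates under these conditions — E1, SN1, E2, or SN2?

E2

Conditions: a strong/bulky base with a tertiary substrate bearing a β-hydrogen.
These conditions are the textbook signature of the E2 pathway.
A strong (often hindered) base removes a β-H in concert with loss of the leaving group — bimolecular elimination.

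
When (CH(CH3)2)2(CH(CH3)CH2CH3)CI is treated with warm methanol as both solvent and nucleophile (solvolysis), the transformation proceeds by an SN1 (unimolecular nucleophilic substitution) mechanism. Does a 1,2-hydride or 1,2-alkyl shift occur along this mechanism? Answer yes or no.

no

The first-formed carbocation is tertiary.
No single 1,2-shift to an adjacent carbon would produce a more-substituted cation than the one already present, so no rearrangement occurs.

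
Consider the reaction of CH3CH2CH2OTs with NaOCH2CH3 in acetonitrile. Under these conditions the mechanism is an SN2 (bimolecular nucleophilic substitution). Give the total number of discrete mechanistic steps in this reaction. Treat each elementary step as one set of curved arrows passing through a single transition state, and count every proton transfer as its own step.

Step 1: CH3CH2O⁻ attacks the back face of the α-carbon while TsO⁻ departs with the C–O bonding pair — a single concerted displacement through a pentacoordinate transition state.
Total: 1 elementary step.

1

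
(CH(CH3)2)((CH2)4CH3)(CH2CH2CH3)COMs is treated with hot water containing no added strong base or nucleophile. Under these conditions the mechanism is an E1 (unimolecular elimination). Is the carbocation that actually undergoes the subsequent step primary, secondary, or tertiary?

Step 1: The C–O bond breaks with both electrons going to the mesylate; MsO⁻ leaves and a tertiary carbocation remains.
No single 1,2-shift to an adjacent carbon would give a more-substituted cation, so no rearrangement occurs.

tertiary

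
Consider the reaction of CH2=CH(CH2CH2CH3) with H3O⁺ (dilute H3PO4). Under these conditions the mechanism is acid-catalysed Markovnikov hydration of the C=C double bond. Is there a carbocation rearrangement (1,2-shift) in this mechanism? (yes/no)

no

The first-formed carbocation is secondary.
No single 1,2-shift to an adjacent carbon would produce a more-substituted cation than the one already present, so no rearrangement occurs.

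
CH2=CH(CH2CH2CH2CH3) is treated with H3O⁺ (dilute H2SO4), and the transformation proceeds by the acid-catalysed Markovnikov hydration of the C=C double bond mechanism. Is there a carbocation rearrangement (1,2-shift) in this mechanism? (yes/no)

no

The first-formed carbocation is secondary.
No single 1,2-shift to an adjacent carbon would produce a more-substituted cation than the one already present, so no rearrangement occurs.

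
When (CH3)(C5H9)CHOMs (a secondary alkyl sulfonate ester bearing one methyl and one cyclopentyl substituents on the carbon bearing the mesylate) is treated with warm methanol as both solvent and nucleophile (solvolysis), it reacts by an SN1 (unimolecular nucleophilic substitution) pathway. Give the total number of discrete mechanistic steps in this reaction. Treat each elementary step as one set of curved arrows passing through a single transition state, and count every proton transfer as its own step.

4

Step 1: Rate-determining heterolysis of the C–O bond gives MsO⁻ and a secondary carbocation.
Step 2: Carbocation rearrangement: a 1,2-hydride shift from the adjacent cyclopentyl carbon converts the initially-formed secondary cation into the more stable tertiary cation.
Step 3: A lone pair on the oxygen of CH3OH attacks the carbocation, forming a new C–O σ-bond and an oxonium ion.
Step 4: Deprotonation of the oxonium oxygen by solvent methanol yields the neutral ether.
Total: 4 elementary steps.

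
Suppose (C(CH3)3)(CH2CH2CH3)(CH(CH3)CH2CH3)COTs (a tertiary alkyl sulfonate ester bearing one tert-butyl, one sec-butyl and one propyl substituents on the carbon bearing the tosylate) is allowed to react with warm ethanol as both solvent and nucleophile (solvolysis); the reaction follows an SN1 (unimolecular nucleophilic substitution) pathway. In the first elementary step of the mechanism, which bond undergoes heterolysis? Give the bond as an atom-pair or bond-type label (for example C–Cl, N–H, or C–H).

Step 1: Unassisted departure of TsO⁻ (taking the C–O bonding pair) generates a tertiary carbocation.
The bond broken in this step is the C–O bond.

C–O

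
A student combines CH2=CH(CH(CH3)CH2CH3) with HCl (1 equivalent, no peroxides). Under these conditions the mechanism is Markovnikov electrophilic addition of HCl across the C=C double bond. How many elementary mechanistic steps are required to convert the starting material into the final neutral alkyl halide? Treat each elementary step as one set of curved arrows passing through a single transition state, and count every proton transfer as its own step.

Step 1: Electrophilic addition begins with the π(C=C) electrons forming a bond to the proton of HCl. Following Markovnikov's rule, the resulting cation is secondary. The H–Cl bond breaks heterolytically, releasing Cl⁻.
Step 2: A 1,2-hydride shift from the adjacent sec-butyl carbon moves the positive charge from the secondary centre to an adjacent carbon, generating a more stable tertiary carbocation.
Step 3: Cl⁻ captures the cation: a lone pair on Cl⁻ fills the empty p orbital, producing the alkyl halide product.
Total: 3 elementary steps.

3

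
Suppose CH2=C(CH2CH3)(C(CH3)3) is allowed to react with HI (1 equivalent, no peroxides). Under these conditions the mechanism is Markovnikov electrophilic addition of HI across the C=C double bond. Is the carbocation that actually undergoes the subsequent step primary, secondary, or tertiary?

Step 1: The π electrons of the C=C bond attack a proton of HI; Markovnikov addition places the new C–H on the less-substituted alkene carbon, so the positive charge ends up on the more-substituted carbon — a tertiary carbocation. The H–I bond breaks heterolytically, releasing I⁻.
No single 1,2-shift to an adjacent carbon would give a more-substituted cation, so no rearrangement occurs.

tertiary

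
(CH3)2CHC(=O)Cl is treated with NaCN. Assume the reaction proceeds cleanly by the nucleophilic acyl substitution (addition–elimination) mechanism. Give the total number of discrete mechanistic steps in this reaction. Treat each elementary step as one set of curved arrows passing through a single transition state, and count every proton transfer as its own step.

Step 1: CN⁻ adds to the carbonyl carbon; the C=O π electrons shift onto oxygen and a tetrahedral alkoxide intermediate forms.
Step 2: An oxygen lone pair re-forms the C=O π bond as the C–Cl σ-bond breaks; Cl⁻ is expelled.
Total: 2 elementary steps.

2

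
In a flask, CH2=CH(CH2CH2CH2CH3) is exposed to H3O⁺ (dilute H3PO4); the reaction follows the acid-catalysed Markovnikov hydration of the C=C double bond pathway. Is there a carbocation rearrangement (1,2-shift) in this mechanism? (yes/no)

The first-formed carbocation is secondary.
No single 1,2-shift to an adjacent carbon would produce a more-substituted cation than the one already present, so no rearrangement occurs.

no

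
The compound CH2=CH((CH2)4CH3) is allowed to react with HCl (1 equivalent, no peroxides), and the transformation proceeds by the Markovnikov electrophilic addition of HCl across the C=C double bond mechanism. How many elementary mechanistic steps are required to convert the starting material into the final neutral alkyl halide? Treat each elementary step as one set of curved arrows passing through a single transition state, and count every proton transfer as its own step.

Step 1: Electrophilic addition begins with the π(C=C) electrons forming a bond to the proton of HCl. Following Markovnikov's rule, the resulting cation is secondary. The H–Cl bond breaks heterolytically, releasing Cl⁻.
(No 1,2-shift: no single shift to an adjacent carbon would give a more stable cation.)
Step 2: The Cl⁻ anion donates a lone pair to the carbocation, forming the new C–Cl σ-bond and giving the neutral alkyl halide.
Total: 2 elementary steps.

2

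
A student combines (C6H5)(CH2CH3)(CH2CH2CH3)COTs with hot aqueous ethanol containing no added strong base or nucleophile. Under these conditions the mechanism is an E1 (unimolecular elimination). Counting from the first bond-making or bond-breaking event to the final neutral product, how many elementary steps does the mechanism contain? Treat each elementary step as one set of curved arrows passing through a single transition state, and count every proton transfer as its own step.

2

Step 1: The C–O bond breaks with both electrons going to the tosylate; TsO⁻ leaves and a tertiary carbocation remains.
(No 1,2-shift: no single shift to an adjacent carbon would give a more stable cation.)
Step 2: A water (or ethanol) molecule (solvent) deprotonates a β-carbon; as the C–H bond breaks, those electrons form the new alkene π bond.
Total: 2 elementary steps.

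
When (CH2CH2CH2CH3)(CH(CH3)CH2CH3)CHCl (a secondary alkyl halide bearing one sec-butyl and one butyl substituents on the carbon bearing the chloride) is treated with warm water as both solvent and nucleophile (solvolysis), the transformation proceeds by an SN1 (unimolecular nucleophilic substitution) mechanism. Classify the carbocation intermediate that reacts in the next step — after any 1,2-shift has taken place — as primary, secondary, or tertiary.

tertiary

Step 1: Unassisted departure of Cl⁻ (taking the C–Cl bonding pair) generates a secondary carbocation.
Step 2: A hydride (H with its bonding pair) migrates from the adjacent sec-butyl carbon to the cationic centre — a 1,2-hydride shift — upgrading the secondary cation to a tertiary one.
The cation rearranges from secondary to tertiary via a 1,2-hydride shift from the adjacent sec-butyl carbon; the tertiary cation is what reacts next.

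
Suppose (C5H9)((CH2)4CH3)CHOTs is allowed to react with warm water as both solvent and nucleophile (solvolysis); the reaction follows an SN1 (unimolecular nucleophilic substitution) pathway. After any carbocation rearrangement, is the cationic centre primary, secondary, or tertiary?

Step 1: Ionisation: the C–O σ-bond cleaves heterolytically; both bonding electrons depart with TsO⁻, leaving a secondary carbocation at the α-carbon.
Step 2: A hydride (H with its bonding pair) migrates from the adjacent cyclopentyl carbon to the cationic centre — a 1,2-hydride shift — upgrading the secondary cation to a tertiary one.
The cation rearranges from secondary to tertiary via a 1,2-hydride shift from the adjacent cyclopentyl carbon; the tertiary cation is what reacts next.

tertiary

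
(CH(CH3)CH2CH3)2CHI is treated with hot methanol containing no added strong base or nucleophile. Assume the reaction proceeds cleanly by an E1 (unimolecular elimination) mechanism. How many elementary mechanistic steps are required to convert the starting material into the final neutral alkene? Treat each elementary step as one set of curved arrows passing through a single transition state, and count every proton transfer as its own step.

Step 1: The C–I bond breaks with both electrons going to the iodide; I⁻ leaves and a secondary carbocation remains.
Step 2: A hydride (H with its bonding pair) migrates from the adjacent sec-butyl carbon to the cationic centre — a 1,2-hydride shift — upgrading the secondary cation to a tertiary one.
Step 3: A methanol molecule (solvent) deprotonates a β-carbon; as the C–H bond breaks, those electrons form the new alkene π bond.
Total: 3 elementary steps.

3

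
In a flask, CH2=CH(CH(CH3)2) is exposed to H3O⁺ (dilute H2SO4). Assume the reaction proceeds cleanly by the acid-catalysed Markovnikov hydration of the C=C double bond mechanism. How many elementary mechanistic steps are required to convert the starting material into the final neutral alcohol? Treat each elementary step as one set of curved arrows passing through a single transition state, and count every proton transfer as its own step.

4

Step 1: The π electrons of the C=C bond attack a proton of H3O⁺; Markovnikov addition places the new C–H on the less-substituted alkene carbon, so the positive charge ends up on the more-substituted carbon — a secondary carbocation. H2O is released.
Step 2: A hydride (H with its bonding pair) migrates from the adjacent isopropyl carbon to the cationic centre — a 1,2-hydride shift — upgrading the secondary cation to a tertiary one.
Step 3: Water acts as the nucleophile: an oxygen lone pair bonds to the cationic carbon, giving an oxonium-ion intermediate.
Step 4: Deprotonation of the oxonium ion by a water molecule delivers the neutral alcohol and regenerates the acid catalyst.
Total: 4 elementary steps.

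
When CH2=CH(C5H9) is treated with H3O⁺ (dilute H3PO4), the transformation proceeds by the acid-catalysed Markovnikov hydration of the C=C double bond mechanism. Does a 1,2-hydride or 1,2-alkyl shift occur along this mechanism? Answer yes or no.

yes

The first-formed carbocation is secondary.
The adjacent cyclopentyl carbon already bears 2 other carbon substituents and has a hydrogen to migrate; after a 1,2-hydride shift from that carbon the positive charge sits on a tertiary centre.
Tertiary is more stable than secondary, so the shift occurs.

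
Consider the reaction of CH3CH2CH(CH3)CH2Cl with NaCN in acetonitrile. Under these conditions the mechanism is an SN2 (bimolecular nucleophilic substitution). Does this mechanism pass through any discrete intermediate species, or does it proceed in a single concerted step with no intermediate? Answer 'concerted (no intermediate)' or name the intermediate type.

concerted (no intermediate)

The cyanide nucleophile donates a lone pair from C to the α-carbon in a backside attack; simultaneously the C–Cl σ-bond breaks and both of its electrons leave with Cl⁻. One concerted step with inversion of configuration.
All bond changes occur in one transition state; no discrete intermediate is formed.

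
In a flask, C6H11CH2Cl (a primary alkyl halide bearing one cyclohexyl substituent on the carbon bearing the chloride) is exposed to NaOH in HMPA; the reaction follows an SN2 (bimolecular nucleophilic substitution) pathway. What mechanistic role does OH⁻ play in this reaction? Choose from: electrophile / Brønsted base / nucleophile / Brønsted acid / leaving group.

nucleophile

Step 1: OH⁻ attacks the back face of the α-carbon while Cl⁻ departs with the C–Cl bonding pair — a single concerted displacement through a pentacoordinate transition state.
OH⁻ donates an electron pair to form a new σ-bond to carbon — it is the nucleophile.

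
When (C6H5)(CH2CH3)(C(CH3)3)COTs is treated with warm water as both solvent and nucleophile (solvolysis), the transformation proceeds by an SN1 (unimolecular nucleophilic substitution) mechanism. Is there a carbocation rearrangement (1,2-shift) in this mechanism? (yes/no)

The first-formed carbocation is tertiary.
No single 1,2-shift to an adjacent carbon would produce a more-substituted cation than the one already present, so no rearrangement occurs.

no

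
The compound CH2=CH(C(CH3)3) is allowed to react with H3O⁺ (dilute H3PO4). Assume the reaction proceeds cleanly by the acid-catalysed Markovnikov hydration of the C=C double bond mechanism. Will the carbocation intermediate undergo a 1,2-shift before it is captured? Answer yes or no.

The first-formed carbocation is secondary.
The adjacent tert-butyl carbon has no hydrogen but bears methyl groups; migration of one methyl with its bonding pair (a 1,2-methyl shift) places the charge on a tertiary centre.
Tertiary is more stable than secondary, so the shift occurs.

yes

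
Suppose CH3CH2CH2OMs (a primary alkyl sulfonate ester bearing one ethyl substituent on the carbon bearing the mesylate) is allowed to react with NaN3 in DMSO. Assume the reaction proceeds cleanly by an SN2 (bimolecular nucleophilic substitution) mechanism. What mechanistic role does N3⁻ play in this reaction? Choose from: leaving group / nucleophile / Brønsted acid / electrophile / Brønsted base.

nucleophile

Step 1: Backside attack by N3⁻ on the carbon bearing the mesylate: the new C–N bond forms as the C–O bond breaks, with Walden inversion at carbon.
N3⁻ donates an electron pair to form a new σ-bond to carbon — it is the nucleophile.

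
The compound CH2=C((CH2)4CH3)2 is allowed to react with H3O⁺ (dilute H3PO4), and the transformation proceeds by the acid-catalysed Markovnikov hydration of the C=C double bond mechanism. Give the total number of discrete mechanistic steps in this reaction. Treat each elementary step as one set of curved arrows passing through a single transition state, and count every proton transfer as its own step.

Step 1: Electrophilic addition begins with the π(C=C) electrons forming a bond to the proton of H3O⁺. Following Markovnikov's rule, the resulting cation is tertiary. H2O is released.
(No 1,2-shift: no single shift to an adjacent carbon would give a more stable cation.)
Step 2: Water acts as the nucleophile: an oxygen lone pair bonds to the cationic carbon, giving an oxonium-ion intermediate.
Step 3: H2O removes a proton from the oxonium oxygen, regenerating H3O⁺ and giving the neutral alcohol.
Total: 3 elementary steps.

3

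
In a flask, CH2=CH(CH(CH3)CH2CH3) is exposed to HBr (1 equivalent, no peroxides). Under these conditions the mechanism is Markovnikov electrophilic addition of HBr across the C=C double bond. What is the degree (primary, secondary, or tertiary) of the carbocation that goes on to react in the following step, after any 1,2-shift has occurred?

tertiary

Step 1: Protonation of the alkene by HBr: the π bond acts as the nucleophile and picks up H⁺, giving the more stable (Markovnikov) secondary carbocation. The H–Br bond breaks heterolytically, releasing Br⁻.
Step 2: Carbocation rearrangement: a 1,2-hydride shift from the adjacent sec-butyl carbon converts the initially-formed secondary cation into the more stable tertiary cation.
The cation rearranges from secondary to tertiary via a 1,2-hydride shift from the adjacent sec-butyl carbon; the tertiary cation is what reacts next.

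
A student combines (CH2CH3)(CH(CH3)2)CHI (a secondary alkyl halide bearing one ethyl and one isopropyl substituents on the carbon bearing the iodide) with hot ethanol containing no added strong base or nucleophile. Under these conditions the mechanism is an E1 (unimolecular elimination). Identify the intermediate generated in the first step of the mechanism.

secondary carbocation

Step 1: Ionisation: the C–I σ-bond cleaves heterolytically; both bonding electrons depart with I⁻, leaving a secondary carbocation at the α-carbon.
After step 1 the species present is a secondary carbocation.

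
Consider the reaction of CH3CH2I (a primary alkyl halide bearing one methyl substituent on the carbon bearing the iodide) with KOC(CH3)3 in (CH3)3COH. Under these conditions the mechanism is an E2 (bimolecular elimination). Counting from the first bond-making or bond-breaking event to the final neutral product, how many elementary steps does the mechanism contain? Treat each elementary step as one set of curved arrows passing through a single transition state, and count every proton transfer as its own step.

1

Step 1: The strong base (CH3)3CO⁻ removes a β-hydrogen; in the same concerted event the electrons of the breaking C–H bond form the new π(C=C) bond and the C–I σ-bond breaks, expelling I⁻. Anti-periplanar geometry; one transition state.
Total: 1 elementary step.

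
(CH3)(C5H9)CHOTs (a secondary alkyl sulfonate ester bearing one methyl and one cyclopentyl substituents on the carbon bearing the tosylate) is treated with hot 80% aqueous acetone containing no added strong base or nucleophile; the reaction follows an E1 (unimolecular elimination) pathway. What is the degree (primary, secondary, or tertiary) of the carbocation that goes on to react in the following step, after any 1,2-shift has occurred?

tertiary

Step 1: Rate-determining heterolysis of the C–O bond gives TsO⁻ and a secondary carbocation.
Step 2: A 1,2-hydride shift from the adjacent cyclopentyl carbon moves the positive charge from the secondary centre to an adjacent carbon, generating a more stable tertiary carbocation.
The cation rearranges from secondary to tertiary via a 1,2-hydride shift from the adjacent cyclopentyl carbon; the tertiary cation is what reacts next.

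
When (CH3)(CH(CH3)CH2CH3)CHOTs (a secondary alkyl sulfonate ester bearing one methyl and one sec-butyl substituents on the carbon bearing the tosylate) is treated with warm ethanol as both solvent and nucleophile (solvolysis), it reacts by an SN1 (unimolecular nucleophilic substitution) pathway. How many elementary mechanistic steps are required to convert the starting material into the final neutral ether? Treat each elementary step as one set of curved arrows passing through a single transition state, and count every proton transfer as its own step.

4

Step 1: Unassisted departure of TsO⁻ (taking the C–O bonding pair) generates a secondary carbocation.
Step 2: A hydride (H with its bonding pair) migrates from the adjacent sec-butyl carbon to the cationic centre — a 1,2-hydride shift — upgrading the secondary cation to a tertiary one.
Step 3: A lone pair on the oxygen of CH3CH2OH attacks the carbocation, forming a new C–O σ-bond and an oxonium ion.
Step 4: Proton transfer from the O–H of the oxonium ion to a solvent molecule delivers the neutral ether.
Total: 4 elementary steps.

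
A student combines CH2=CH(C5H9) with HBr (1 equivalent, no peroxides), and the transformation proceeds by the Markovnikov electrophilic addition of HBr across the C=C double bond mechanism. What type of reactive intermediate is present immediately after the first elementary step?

secondary carbocation

Step 1: Electrophilic addition begins with the π(C=C) electrons forming a bond to the proton of HBr. Following Markovnikov's rule, the resulting cation is secondary. The H–Br bond breaks heterolytically, releasing Br⁻.
After step 1 the species present is a secondary carbocation.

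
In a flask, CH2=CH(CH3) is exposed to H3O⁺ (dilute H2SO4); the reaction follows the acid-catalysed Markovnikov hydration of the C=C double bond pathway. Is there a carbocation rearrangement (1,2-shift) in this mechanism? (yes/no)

The first-formed carbocation is secondary.
No single 1,2-shift to an adjacent carbon would produce a more-substituted cation than the one already present, so no rearrangement occurs.

no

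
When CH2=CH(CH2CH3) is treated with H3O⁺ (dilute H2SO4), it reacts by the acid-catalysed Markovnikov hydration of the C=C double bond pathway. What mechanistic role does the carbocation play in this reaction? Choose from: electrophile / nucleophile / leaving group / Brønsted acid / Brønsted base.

electrophile

Step 2: A lone pair on the oxygen of H2O attacks the carbocation, forming a C–O bond and an oxonium ion (a protonated alcohol).
The carbocation accepts an electron pair into an empty or π* orbital — it is the electrophile.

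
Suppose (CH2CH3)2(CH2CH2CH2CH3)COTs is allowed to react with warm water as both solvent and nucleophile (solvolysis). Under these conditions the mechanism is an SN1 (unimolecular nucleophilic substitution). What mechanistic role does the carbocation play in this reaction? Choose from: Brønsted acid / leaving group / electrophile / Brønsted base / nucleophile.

Step 2: Nucleophilic capture: the oxygen of H2O bonds to the cationic carbon, producing an oxonium-ion intermediate.
The carbocation accepts an electron pair into an empty or π* orbital — it is the electrophile.

electrophile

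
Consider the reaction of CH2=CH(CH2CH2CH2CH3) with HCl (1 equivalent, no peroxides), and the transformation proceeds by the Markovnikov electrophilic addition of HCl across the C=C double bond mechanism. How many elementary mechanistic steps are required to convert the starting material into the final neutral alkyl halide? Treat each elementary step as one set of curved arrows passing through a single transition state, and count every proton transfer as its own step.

2

Step 1: The π electrons of the C=C bond attack a proton of HCl; Markovnikov addition places the new C–H on the less-substituted alkene carbon, so the positive charge ends up on the more-substituted carbon — a secondary carbocation. The H–Cl bond breaks heterolytically, releasing Cl⁻.
(No 1,2-shift: no single shift to an adjacent carbon would give a more stable cation.)
Step 2: The Cl⁻ anion donates a lone pair to the carbocation, forming the new C–Cl σ-bond and giving the neutral alkyl halide.
Total: 2 elementary steps.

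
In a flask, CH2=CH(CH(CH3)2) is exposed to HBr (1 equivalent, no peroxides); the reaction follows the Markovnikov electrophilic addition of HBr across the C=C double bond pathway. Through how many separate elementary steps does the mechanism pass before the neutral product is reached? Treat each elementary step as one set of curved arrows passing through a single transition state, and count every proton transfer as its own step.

3

Step 1: The π electrons of the C=C bond attack a proton of HBr; Markovnikov addition places the new C–H on the less-substituted alkene carbon, so the positive charge ends up on the more-substituted carbon — a secondary carbocation. The H–Br bond breaks heterolytically, releasing Br⁻.
Step 2: A 1,2-hydride shift from the adjacent isopropyl carbon moves the positive charge from the secondary centre to an adjacent carbon, generating a more stable tertiary carbocation.
Step 3: Br⁻ captures the cation: a lone pair on Br⁻ fills the empty p orbital, producing the alkyl halide product.
Total: 3 elementary steps.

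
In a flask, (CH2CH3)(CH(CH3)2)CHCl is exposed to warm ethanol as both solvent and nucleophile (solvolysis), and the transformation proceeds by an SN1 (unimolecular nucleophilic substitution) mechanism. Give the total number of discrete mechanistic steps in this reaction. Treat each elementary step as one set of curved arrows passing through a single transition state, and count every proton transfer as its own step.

Step 1: Ionisation: the C–Cl σ-bond cleaves heterolytically; both bonding electrons depart with Cl⁻, leaving a secondary carbocation at the α-carbon.
Step 2: A hydride (H with its bonding pair) migrates from the adjacent isopropyl carbon to the cationic centre — a 1,2-hydride shift — upgrading the secondary cation to a tertiary one.
Step 3: A lone pair on the oxygen of CH3CH2OH attacks the carbocation, forming a new C–O σ-bond and an oxonium ion.
Step 4: A second solvent molecule removes the proton on oxygen, giving the neutral ether product.
Total: 4 elementary steps.

4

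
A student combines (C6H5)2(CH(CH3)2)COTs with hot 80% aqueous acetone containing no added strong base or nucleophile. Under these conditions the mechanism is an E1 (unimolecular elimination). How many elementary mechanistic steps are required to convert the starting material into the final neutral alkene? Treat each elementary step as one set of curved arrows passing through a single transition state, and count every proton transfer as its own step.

Step 1: The C–O bond breaks with both electrons going to the tosylate; TsO⁻ leaves and a tertiary carbocation remains.
(No 1,2-shift: no single shift to an adjacent carbon would give a more stable cation.)
Step 2: A weak base (a water molecule from the solvent) removes a proton from a carbon adjacent to the cationic centre; the electrons of that C–H bond become the new π(C=C) bond, giving the alkene.
Total: 2 elementary steps.

2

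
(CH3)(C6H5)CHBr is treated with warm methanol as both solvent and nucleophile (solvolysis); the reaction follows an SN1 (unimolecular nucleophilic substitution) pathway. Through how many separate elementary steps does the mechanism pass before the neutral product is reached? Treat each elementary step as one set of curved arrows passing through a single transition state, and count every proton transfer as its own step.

Step 1: Ionisation: the C–Br σ-bond cleaves heterolytically; both bonding electrons depart with Br⁻, leaving a secondary carbocation at the α-carbon.
(No 1,2-shift: no single shift to an adjacent carbon would give a more stable cation.)
Step 2: A lone pair on the oxygen of CH3OH attacks the carbocation, forming a new C–O σ-bond and an oxonium ion.
Step 3: Deprotonation of the oxonium oxygen by solvent methanol yields the neutral ether.
Total: 3 elementary steps.

3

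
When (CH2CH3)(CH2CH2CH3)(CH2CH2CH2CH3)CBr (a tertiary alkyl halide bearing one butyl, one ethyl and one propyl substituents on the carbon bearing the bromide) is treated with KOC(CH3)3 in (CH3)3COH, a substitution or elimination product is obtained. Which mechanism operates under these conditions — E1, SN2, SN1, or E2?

Conditions: a strong/bulky base with a tertiary substrate bearing a β-hydrogen.
These conditions are the textbook signature of the E2 pathway.
A strong (often hindered) base removes a β-H in concert with loss of the leaving group — bimolecular elimination.

E2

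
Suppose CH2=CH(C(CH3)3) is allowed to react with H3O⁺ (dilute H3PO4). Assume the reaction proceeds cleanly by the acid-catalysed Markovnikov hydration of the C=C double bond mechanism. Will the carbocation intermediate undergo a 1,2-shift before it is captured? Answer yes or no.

The first-formed carbocation is secondary.
The adjacent tert-butyl carbon has no hydrogen but bears methyl groups; migration of one methyl with its bonding pair (a 1,2-methyl shift) places the charge on a tertiary centre.
Tertiary is more stable than secondary, so the shift occurs.

yes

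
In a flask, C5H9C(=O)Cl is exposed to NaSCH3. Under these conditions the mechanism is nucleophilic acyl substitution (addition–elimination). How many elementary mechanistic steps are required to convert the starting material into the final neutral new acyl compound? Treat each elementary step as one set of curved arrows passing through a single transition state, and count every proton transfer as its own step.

2

Step 1: CH3S⁻ adds to the carbonyl carbon; the C=O π electrons shift onto oxygen and a tetrahedral alkoxide intermediate forms.
Step 2: An oxygen lone pair re-forms the C=O π bond as the C–Cl σ-bond breaks; Cl⁻ is expelled.
Total: 2 elementary steps.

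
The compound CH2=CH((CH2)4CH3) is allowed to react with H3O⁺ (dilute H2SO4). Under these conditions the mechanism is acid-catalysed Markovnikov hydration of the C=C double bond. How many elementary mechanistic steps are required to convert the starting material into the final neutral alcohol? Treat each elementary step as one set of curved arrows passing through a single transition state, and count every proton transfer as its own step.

3

Step 1: Protonation of the alkene by H3O⁺: the π bond acts as the nucleophile and picks up H⁺, giving the more stable (Markovnikov) secondary carbocation. H2O is released.
(No 1,2-shift: no single shift to an adjacent carbon would give a more stable cation.)
Step 2: Nucleophilic capture of the cation by H2O produces the protonated alcohol (an oxonium ion).
Step 3: H2O removes a proton from the oxonium oxygen, regenerating H3O⁺ and giving the neutral alcohol.
Total: 3 elementary steps.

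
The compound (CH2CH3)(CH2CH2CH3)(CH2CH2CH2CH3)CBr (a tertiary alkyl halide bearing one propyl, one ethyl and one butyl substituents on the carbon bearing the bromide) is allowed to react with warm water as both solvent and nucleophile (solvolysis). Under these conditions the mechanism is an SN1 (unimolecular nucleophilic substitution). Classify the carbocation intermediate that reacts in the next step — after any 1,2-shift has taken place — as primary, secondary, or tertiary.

Step 1: Rate-determining heterolysis of the C–Br bond gives Br⁻ and a tertiary carbocation.
No single 1,2-shift to an adjacent carbon would give a more-substituted cation, so no rearrangement occurs.

tertiary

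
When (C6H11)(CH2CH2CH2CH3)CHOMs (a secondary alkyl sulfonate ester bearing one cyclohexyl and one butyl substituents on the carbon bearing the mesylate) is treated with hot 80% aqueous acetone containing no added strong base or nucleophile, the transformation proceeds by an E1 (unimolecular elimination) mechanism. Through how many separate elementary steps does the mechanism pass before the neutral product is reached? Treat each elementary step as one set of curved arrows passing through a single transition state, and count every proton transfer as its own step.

3

Step 1: Ionisation: the C–O σ-bond cleaves heterolytically; both bonding electrons depart with MsO⁻, leaving a secondary carbocation at the α-carbon.
Step 2: Carbocation rearrangement: a 1,2-hydride shift from the adjacent cyclohexyl carbon converts the initially-formed secondary cation into the more stable tertiary cation.
Step 3: Loss of a β-proton to a water molecule of the solvent: the C–H bonding pair collapses toward the cationic carbon to form the C=C π bond, yielding the alkene.
Total: 3 elementary steps.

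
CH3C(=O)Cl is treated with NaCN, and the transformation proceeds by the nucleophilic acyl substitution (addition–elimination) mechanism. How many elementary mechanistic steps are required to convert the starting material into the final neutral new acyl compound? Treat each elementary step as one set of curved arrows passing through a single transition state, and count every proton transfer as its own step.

Step 1: Nucleophilic addition of CN⁻ to the acyl carbon breaks the π(C=O) bond and yields a tetrahedral, anionic intermediate.
Step 2: Collapse of the tetrahedral intermediate: the alkoxide oxygen pushes its lone pair back to re-form C=O while Cl⁻ leaves.
Total: 2 elementary steps.

2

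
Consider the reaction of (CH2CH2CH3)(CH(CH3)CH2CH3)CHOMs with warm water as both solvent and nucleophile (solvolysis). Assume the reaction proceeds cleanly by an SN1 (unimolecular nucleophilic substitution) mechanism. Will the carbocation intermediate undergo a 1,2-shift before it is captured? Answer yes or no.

yes

The first-formed carbocation is secondary.
The adjacent sec-butyl carbon already bears 2 other carbon substituents and has a hydrogen to migrate; after a 1,2-hydride shift from that carbon the positive charge sits on a tertiary centre.
Tertiary is more stable than secondary, so the shift occurs.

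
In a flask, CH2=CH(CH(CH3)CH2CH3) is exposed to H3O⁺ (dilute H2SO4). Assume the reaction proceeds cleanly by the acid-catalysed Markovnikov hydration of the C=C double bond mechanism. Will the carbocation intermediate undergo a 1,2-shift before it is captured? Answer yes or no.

yes

The first-formed carbocation is secondary.
The adjacent sec-butyl carbon already bears 2 other carbon substituents and has a hydrogen to migrate; after a 1,2-hydride shift from that carbon the positive charge sits on a tertiary centre.
Tertiary is more stable than secondary, so the shift occurs.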